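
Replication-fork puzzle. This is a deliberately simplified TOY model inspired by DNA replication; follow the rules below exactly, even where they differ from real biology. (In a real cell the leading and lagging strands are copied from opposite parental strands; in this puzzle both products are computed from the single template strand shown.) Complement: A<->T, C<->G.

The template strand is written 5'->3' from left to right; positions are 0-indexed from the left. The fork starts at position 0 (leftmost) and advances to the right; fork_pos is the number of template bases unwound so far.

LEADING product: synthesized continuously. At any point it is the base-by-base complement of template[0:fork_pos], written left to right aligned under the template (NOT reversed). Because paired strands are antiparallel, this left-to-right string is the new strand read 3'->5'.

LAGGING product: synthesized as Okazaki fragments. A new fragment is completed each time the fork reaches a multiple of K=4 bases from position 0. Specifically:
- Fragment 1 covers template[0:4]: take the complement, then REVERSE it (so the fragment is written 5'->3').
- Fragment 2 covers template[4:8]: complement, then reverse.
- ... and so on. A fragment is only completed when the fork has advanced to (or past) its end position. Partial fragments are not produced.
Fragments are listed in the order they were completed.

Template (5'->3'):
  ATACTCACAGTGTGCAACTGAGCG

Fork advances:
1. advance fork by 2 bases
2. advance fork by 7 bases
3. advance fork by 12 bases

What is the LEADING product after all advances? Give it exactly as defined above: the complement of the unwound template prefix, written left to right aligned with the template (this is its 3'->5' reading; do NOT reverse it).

Step 1: advance 2 -> fork_pos = 0 + 2 = 2.
Step 2: advance 7 -> fork_pos = 2 + 7 = 9.
Step 3: advance 12 -> fork_pos = 9 + 12 = 21.
Unwound prefix: template[0:21] = ATACTCACAGTGTGCAACTGA
Complement it base by base (A<->T, C<->G), keeping left-to-right order:
  [0:5] ATACT -> TATGA
  [5:10] CACAG -> GTGTC
  [10:15] TGTGC -> ACACG
  [15:20] AACTG -> TTGAC
  [20:21] A -> T
Concatenate: TATGAGTGTCACACGTTGACT (length 21; written aligned with the template, i.e. 3'->5').

Answer: TATGAGTGTCACACGTTGACT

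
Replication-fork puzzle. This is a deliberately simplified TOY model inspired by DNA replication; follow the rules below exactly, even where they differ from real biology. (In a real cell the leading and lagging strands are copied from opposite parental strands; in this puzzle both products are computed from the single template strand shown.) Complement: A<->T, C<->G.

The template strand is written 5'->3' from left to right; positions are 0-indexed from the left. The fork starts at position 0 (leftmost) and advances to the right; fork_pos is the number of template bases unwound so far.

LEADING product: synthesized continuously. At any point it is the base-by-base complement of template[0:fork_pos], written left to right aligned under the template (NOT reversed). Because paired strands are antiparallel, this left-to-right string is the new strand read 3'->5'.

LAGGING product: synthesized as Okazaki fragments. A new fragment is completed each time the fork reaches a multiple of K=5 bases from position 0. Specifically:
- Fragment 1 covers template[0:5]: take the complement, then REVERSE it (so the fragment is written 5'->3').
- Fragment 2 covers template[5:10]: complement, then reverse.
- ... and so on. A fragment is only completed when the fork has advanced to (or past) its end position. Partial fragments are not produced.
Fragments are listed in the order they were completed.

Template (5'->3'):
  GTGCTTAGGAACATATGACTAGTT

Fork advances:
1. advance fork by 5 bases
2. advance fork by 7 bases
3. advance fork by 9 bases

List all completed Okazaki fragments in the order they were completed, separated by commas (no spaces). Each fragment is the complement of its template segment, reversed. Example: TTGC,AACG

Answer: AGCAC,TCCTA,TATGT,AGTCA

Derivation:
Step 1: advance 5 -> fork_pos = 0 + 5 = 5. Reached multiple(s) of 5: 5 -> fragment 1 completed (1 total).
Step 2: advance 7 -> fork_pos = 5 + 7 = 12. Reached multiple(s) of 5: 10 -> fragment 2 completed (2 total).
Step 3: advance 9 -> fork_pos = 12 + 9 = 21. Reached multiple(s) of 5: 15, 20 -> fragments 3-4 completed (4 total).
Final fork_pos = 21, so 4 fragment(s) are complete. Build each: template segment -> complement -> reverse.
Fragment 1: template[0:5] = GTGCT -> complement CACGA -> reversed AGCAC
Fragment 2: template[5:10] = TAGGA -> complement ATCCT -> reversed TCCTA
Fragment 3: template[10:15] = ACATA -> complement TGTAT -> reversed TATGT
Fragment 4: template[15:20] = TGACT -> complement ACTGA -> reversed AGTCA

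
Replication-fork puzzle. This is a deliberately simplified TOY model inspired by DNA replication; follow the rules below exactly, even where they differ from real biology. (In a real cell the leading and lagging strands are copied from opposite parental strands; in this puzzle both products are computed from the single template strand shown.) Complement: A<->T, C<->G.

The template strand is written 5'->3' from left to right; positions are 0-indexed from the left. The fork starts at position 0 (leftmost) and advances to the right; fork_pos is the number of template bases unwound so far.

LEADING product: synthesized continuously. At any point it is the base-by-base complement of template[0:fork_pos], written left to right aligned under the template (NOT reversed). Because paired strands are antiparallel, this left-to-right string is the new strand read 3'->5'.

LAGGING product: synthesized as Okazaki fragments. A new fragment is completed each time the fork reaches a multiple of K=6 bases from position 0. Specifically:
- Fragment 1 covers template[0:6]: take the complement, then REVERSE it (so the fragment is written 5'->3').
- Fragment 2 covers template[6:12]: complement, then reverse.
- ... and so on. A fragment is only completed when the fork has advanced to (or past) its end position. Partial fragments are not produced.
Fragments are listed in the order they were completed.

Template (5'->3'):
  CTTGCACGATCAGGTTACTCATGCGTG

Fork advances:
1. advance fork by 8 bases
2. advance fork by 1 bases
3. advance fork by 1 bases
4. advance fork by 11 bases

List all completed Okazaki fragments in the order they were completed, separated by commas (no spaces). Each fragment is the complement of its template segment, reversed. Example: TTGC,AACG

Step 1: advance 8 -> fork_pos = 0 + 8 = 8. Reached multiple(s) of 6: 6 -> fragment 1 completed (1 total).
Step 2: advance 1 -> fork_pos = 8 + 1 = 9. Next multiple of 6 is 12 (not reached); still 1 fragment(s).
Step 3: advance 1 -> fork_pos = 9 + 1 = 10. Next multiple of 6 is 12 (not reached); still 1 fragment(s).
Step 4: advance 11 -> fork_pos = 10 + 11 = 21. Reached multiple(s) of 6: 12, 18 -> fragments 2-3 completed (3 total).
Final fork_pos = 21, so 3 fragment(s) are complete. Build each: template segment -> complement -> reverse.
Fragment 1: template[0:6] = CTTGCA -> complement GAACGT -> reversed TGCAAG
Fragment 2: template[6:12] = CGATCA -> complement GCTAGT -> reversed TGATCG
Fragment 3: template[12:18] = GGTTAC -> complement CCAATG -> reversed GTAACC

Answer: TGCAAG,TGATCG,GTAACC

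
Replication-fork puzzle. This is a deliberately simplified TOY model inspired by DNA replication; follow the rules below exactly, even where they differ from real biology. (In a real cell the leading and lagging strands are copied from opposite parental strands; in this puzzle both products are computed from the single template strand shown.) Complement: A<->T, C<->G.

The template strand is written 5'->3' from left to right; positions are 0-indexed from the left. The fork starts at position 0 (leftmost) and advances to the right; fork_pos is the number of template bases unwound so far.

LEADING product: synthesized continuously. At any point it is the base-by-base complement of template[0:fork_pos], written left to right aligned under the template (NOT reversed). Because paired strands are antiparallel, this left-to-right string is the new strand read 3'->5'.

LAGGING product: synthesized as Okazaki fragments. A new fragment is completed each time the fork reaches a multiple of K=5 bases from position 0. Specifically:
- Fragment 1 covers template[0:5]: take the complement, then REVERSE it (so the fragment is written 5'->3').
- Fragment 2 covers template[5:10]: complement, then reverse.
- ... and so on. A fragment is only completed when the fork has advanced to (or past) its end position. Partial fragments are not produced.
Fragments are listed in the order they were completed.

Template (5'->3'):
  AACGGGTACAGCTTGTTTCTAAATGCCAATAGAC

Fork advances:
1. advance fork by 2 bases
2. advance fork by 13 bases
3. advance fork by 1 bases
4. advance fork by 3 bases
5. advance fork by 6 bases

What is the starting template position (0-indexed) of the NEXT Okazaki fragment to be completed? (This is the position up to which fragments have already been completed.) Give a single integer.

Answer: 25

Derivation:
Step 1: advance 2 -> fork_pos = 0 + 2 = 2. Next multiple of 5 is 5 (not reached); still 0 fragment(s).
Step 2: advance 13 -> fork_pos = 2 + 13 = 15. Reached multiple(s) of 5: 5, 10, 15 -> fragments 1-3 completed (3 total).
Step 3: advance 1 -> fork_pos = 15 + 1 = 16. Next multiple of 5 is 20 (not reached); still 3 fragment(s).
Step 4: advance 3 -> fork_pos = 16 + 3 = 19. Next multiple of 5 is 20 (not reached); still 3 fragment(s).
Step 5: advance 6 -> fork_pos = 19 + 6 = 25. Reached multiple(s) of 5: 20, 25 -> fragments 4-5 completed (5 total).
5 fragment(s) completed, covering template[0:25] (5 x 5 = 25). The next fragment, fragment 6, covers template[25:30], so it starts at position 25.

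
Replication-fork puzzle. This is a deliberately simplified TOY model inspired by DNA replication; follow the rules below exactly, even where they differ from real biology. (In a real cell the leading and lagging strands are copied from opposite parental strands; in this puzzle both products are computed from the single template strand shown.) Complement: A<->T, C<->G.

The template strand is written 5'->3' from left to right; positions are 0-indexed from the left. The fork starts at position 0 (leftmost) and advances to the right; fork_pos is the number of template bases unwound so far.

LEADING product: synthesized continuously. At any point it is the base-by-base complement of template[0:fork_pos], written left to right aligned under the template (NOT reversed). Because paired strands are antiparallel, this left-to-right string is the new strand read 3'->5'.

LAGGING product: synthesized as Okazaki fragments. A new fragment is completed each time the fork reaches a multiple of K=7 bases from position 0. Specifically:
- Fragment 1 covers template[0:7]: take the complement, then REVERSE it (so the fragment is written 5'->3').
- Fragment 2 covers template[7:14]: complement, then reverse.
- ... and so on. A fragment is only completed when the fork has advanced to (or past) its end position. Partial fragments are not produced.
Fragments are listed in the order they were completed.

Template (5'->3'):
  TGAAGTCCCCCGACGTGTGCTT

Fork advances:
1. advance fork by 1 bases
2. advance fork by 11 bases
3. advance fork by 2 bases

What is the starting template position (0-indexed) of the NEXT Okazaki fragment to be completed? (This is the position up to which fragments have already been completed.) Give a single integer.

Answer: 14

Derivation:
Step 1: advance 1 -> fork_pos = 0 + 1 = 1. Next multiple of 7 is 7 (not reached); still 0 fragment(s).
Step 2: advance 11 -> fork_pos = 1 + 11 = 12. Reached multiple(s) of 7: 7 -> fragment 1 completed (1 total).
Step 3: advance 2 -> fork_pos = 12 + 2 = 14. Reached multiple(s) of 7: 14 -> fragment 2 completed (2 total).
2 fragment(s) completed, covering template[0:14] (2 x 7 = 14). The next fragment, fragment 3, covers template[14:21], so it starts at position 14.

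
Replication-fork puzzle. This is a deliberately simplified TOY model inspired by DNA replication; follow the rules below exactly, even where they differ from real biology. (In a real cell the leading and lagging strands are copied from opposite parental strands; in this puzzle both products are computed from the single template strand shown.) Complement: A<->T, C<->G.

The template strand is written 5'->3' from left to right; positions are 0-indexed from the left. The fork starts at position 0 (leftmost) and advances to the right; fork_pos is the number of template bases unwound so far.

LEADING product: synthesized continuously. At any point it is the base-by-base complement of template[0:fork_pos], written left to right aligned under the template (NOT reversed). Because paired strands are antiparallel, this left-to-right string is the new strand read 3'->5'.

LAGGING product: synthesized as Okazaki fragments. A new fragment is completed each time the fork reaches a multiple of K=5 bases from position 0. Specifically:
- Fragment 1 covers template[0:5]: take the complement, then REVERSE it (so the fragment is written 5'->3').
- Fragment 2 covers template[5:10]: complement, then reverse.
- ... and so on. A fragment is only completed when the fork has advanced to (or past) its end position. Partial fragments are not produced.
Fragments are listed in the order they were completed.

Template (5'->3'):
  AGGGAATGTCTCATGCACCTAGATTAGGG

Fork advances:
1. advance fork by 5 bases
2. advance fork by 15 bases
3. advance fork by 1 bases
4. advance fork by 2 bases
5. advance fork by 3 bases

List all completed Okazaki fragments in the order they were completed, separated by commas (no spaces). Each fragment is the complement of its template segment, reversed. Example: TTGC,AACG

Step 1: advance 5 -> fork_pos = 0 + 5 = 5. Reached multiple(s) of 5: 5 -> fragment 1 completed (1 total).
Step 2: advance 15 -> fork_pos = 5 + 15 = 20. Reached multiple(s) of 5: 10, 15, 20 -> fragments 2-4 completed (4 total).
Step 3: advance 1 -> fork_pos = 20 + 1 = 21. Next multiple of 5 is 25 (not reached); still 4 fragment(s).
Step 4: advance 2 -> fork_pos = 21 + 2 = 23. Next multiple of 5 is 25 (not reached); still 4 fragment(s).
Step 5: advance 3 -> fork_pos = 23 + 3 = 26. Reached multiple(s) of 5: 25 -> fragment 5 completed (5 total).
Final fork_pos = 26, so 5 fragment(s) are complete. Build each: template segment -> complement -> reverse.
Fragment 1: template[0:5] = AGGGA -> complement TCCCT -> reversed TCCCT
Fragment 2: template[5:10] = ATGTC -> complement TACAG -> reversed GACAT
Fragment 3: template[10:15] = TCATG -> complement AGTAC -> reversed CATGA
Fragment 4: template[15:20] = CACCT -> complement GTGGA -> reversed AGGTG
Fragment 5: template[20:25] = AGATT -> complement TCTAA -> reversed AATCT

Answer: TCCCT,GACAT,CATGA,AGGTG,AATCT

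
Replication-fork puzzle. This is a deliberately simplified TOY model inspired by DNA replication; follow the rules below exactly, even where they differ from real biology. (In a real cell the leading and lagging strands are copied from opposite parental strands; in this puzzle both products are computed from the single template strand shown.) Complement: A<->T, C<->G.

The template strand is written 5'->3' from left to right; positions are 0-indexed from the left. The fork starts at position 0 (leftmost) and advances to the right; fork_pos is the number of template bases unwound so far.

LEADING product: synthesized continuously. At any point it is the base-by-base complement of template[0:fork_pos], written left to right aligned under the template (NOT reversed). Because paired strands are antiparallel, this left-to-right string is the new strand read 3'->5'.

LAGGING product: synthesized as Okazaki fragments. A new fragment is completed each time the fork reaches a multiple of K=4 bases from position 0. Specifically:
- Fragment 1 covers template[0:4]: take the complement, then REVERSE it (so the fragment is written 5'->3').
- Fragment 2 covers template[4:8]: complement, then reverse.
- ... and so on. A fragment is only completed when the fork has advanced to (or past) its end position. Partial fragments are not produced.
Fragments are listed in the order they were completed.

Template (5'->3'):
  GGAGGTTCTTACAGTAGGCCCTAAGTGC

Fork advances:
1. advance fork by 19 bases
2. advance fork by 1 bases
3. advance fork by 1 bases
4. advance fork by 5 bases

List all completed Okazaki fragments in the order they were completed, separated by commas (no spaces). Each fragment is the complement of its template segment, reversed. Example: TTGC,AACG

Answer: CTCC,GAAC,GTAA,TACT,GGCC,TTAG

Derivation:
Step 1: advance 19 -> fork_pos = 0 + 19 = 19. Reached multiple(s) of 4: 4, 8, 12, 16 -> fragments 1-4 completed (4 total).
Step 2: advance 1 -> fork_pos = 19 + 1 = 20. Reached multiple(s) of 4: 20 -> fragment 5 completed (5 total).
Step 3: advance 1 -> fork_pos = 20 + 1 = 21. Next multiple of 4 is 24 (not reached); still 5 fragment(s).
Step 4: advance 5 -> fork_pos = 21 + 5 = 26. Reached multiple(s) of 4: 24 -> fragment 6 completed (6 total).
Final fork_pos = 26, so 6 fragment(s) are complete. Build each: template segment -> complement -> reverse.
Fragment 1: template[0:4] = GGAG -> complement CCTC -> reversed CTCC
Fragment 2: template[4:8] = GTTC -> complement CAAG -> reversed GAAC
Fragment 3: template[8:12] = TTAC -> complement AATG -> reversed GTAA
Fragment 4: template[12:16] = AGTA -> complement TCAT -> reversed TACT
Fragment 5: template[16:20] = GGCC -> complement CCGG -> reversed GGCC
Fragment 6: template[20:24] = CTAA -> complement GATT -> reversed TTAG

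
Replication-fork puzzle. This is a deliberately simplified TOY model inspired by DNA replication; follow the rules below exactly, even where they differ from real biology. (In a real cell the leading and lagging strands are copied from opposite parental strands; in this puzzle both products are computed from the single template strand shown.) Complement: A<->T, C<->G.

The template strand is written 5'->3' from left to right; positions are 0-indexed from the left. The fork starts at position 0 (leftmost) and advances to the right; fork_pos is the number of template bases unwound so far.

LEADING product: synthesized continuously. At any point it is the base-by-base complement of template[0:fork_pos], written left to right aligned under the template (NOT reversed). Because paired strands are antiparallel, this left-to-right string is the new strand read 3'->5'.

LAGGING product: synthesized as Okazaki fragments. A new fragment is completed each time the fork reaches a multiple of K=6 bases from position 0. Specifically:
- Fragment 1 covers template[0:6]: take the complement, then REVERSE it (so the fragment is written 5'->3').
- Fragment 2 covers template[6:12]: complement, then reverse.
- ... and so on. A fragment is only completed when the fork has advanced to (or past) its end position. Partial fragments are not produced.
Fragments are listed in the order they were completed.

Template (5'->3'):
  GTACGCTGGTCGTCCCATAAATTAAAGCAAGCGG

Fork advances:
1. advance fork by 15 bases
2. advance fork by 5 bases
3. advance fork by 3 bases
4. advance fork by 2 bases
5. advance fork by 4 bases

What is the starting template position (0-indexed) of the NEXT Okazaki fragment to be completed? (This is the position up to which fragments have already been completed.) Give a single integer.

Step 1: advance 15 -> fork_pos = 0 + 15 = 15. Reached multiple(s) of 6: 6, 12 -> fragments 1-2 completed (2 total).
Step 2: advance 5 -> fork_pos = 15 + 5 = 20. Reached multiple(s) of 6: 18 -> fragment 3 completed (3 total).
Step 3: advance 3 -> fork_pos = 20 + 3 = 23. Next multiple of 6 is 24 (not reached); still 3 fragment(s).
Step 4: advance 2 -> fork_pos = 23 + 2 = 25. Reached multiple(s) of 6: 24 -> fragment 4 completed (4 total).
Step 5: advance 4 -> fork_pos = 25 + 4 = 29. Next multiple of 6 is 30 (not reached); still 4 fragment(s).
4 fragment(s) completed, covering template[0:24] (4 x 6 = 24). The next fragment, fragment 5, covers template[24:30], so it starts at position 24.

Answer: 24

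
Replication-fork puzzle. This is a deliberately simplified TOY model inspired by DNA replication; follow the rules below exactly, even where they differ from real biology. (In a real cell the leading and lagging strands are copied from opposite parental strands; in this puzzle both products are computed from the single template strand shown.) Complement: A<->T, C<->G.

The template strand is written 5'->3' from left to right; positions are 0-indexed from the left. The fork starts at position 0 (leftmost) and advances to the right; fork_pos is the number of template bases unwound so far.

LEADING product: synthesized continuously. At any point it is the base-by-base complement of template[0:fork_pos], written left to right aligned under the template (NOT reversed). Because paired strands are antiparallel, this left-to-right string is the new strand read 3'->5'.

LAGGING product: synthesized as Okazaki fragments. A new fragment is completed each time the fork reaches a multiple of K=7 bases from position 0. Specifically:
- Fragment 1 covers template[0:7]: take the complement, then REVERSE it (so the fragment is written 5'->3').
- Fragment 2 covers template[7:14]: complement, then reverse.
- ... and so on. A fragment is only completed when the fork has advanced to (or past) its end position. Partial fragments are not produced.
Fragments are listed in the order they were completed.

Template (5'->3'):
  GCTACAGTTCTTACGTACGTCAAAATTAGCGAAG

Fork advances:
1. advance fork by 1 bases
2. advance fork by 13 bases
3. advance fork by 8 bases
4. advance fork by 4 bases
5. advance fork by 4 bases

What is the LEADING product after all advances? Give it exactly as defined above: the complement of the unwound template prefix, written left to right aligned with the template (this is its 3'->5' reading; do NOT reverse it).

Step 1: advance 1 -> fork_pos = 0 + 1 = 1.
Step 2: advance 13 -> fork_pos = 1 + 13 = 14.
Step 3: advance 8 -> fork_pos = 14 + 8 = 22.
Step 4: advance 4 -> fork_pos = 22 + 4 = 26.
Step 5: advance 4 -> fork_pos = 26 + 4 = 30.
Unwound prefix: template[0:30] = GCTACAGTTCTTACGTACGTCAAAATTAGC
Complement it base by base (A<->T, C<->G), keeping left-to-right order:
  [0:5] GCTAC -> CGATG
  [5:10] AGTTC -> TCAAG
  [10:15] TTACG -> AATGC
  [15:20] TACGT -> ATGCA
  [20:25] CAAAA -> GTTTT
  [25:30] TTAGC -> AATCG
Concatenate: CGATGTCAAGAATGCATGCAGTTTTAATCG (length 30; written aligned with the template, i.e. 3'->5').

Answer: CGATGTCAAGAATGCATGCAGTTTTAATCG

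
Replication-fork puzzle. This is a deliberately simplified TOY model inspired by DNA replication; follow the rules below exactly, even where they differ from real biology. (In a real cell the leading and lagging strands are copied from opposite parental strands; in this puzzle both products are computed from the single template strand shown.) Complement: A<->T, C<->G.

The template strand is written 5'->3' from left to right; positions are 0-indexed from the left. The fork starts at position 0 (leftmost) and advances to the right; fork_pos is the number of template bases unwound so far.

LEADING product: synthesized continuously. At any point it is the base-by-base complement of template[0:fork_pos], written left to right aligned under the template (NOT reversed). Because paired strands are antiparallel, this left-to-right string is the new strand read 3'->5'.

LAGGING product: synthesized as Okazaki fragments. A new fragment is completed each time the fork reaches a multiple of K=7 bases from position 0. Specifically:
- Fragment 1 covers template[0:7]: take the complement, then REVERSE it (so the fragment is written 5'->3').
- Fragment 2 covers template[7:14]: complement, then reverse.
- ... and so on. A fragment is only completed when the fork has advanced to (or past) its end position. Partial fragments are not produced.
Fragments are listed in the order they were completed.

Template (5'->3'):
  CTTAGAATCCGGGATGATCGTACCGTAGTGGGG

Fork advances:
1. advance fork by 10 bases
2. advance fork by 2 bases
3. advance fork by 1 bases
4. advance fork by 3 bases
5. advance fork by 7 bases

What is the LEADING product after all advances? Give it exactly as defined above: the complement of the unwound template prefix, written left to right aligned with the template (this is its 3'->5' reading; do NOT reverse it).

Answer: GAATCTTAGGCCCTACTAGCATG

Derivation:
Step 1: advance 10 -> fork_pos = 0 + 10 = 10.
Step 2: advance 2 -> fork_pos = 10 + 2 = 12.
Step 3: advance 1 -> fork_pos = 12 + 1 = 13.
Step 4: advance 3 -> fork_pos = 13 + 3 = 16.
Step 5: advance 7 -> fork_pos = 16 + 7 = 23.
Unwound prefix: template[0:23] = CTTAGAATCCGGGATGATCGTAC
Complement it base by base (A<->T, C<->G), keeping left-to-right order:
  [0:5] CTTAG -> GAATC
  [5:10] AATCC -> TTAGG
  [10:15] GGGAT -> CCCTA
  [15:20] GATCG -> CTAGC
  [20:23] TAC -> ATG
Concatenate: GAATCTTAGGCCCTACTAGCATG (length 23; written aligned with the template, i.e. 3'->5').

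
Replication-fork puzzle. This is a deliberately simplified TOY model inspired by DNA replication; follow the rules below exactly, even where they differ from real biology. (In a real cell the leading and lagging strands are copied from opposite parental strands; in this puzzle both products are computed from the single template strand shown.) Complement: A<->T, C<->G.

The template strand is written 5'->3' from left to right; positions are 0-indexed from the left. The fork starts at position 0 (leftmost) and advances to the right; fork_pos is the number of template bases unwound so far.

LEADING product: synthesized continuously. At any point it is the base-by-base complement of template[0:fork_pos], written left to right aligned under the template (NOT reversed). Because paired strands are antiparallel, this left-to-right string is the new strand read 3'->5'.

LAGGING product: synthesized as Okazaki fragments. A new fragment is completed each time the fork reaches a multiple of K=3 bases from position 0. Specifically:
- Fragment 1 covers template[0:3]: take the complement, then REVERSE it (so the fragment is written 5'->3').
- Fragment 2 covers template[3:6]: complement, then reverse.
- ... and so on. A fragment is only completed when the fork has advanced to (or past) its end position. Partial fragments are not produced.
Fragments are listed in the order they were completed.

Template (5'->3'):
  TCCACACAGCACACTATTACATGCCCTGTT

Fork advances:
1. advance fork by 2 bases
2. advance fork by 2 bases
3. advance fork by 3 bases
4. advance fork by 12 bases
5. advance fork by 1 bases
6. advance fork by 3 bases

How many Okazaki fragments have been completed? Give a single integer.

Step 1: advance 2 -> fork_pos = 0 + 2 = 2. Next multiple of 3 is 3 (not reached); still 0 fragment(s).
Step 2: advance 2 -> fork_pos = 2 + 2 = 4. Reached multiple(s) of 3: 3 -> fragment 1 completed (1 total).
Step 3: advance 3 -> fork_pos = 4 + 3 = 7. Reached multiple(s) of 3: 6 -> fragment 2 completed (2 total).
Step 4: advance 12 -> fork_pos = 7 + 12 = 19. Reached multiple(s) of 3: 9, 12, 15, 18 -> fragments 3-6 completed (6 total).
Step 5: advance 1 -> fork_pos = 19 + 1 = 20. Next multiple of 3 is 21 (not reached); still 6 fragment(s).
Step 6: advance 3 -> fork_pos = 20 + 3 = 23. Reached multiple(s) of 3: 21 -> fragment 7 completed (7 total).
Check: final fork_pos = 23; the multiples of 3 that are <= 23 are 3..21 -> 23 // 3 = 7 completed fragment(s).

Answer: 7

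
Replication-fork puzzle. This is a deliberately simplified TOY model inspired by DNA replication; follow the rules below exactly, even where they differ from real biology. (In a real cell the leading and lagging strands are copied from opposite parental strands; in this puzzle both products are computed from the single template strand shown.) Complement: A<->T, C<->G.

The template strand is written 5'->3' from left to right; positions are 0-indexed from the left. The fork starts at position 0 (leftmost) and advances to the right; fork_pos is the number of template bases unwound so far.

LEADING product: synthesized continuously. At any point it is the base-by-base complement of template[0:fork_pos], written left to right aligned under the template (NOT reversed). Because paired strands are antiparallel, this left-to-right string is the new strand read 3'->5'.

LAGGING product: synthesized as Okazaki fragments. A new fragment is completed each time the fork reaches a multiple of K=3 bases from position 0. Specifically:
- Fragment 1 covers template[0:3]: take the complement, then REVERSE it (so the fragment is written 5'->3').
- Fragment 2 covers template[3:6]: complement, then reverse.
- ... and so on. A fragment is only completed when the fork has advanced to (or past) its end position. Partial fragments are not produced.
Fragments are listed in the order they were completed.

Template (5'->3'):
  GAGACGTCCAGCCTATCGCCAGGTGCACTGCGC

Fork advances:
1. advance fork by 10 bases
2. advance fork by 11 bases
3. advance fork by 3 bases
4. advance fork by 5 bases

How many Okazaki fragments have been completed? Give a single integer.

Answer: 9

Derivation:
Step 1: advance 10 -> fork_pos = 0 + 10 = 10. Reached multiple(s) of 3: 3, 6, 9 -> fragments 1-3 completed (3 total).
Step 2: advance 11 -> fork_pos = 10 + 11 = 21. Reached multiple(s) of 3: 12, 15, 18, 21 -> fragments 4-7 completed (7 total).
Step 3: advance 3 -> fork_pos = 21 + 3 = 24. Reached multiple(s) of 3: 24 -> fragment 8 completed (8 total).
Step 4: advance 5 -> fork_pos = 24 + 5 = 29. Reached multiple(s) of 3: 27 -> fragment 9 completed (9 total).
Check: final fork_pos = 29; the multiples of 3 that are <= 29 are 3..27 -> 29 // 3 = 9 completed fragment(s).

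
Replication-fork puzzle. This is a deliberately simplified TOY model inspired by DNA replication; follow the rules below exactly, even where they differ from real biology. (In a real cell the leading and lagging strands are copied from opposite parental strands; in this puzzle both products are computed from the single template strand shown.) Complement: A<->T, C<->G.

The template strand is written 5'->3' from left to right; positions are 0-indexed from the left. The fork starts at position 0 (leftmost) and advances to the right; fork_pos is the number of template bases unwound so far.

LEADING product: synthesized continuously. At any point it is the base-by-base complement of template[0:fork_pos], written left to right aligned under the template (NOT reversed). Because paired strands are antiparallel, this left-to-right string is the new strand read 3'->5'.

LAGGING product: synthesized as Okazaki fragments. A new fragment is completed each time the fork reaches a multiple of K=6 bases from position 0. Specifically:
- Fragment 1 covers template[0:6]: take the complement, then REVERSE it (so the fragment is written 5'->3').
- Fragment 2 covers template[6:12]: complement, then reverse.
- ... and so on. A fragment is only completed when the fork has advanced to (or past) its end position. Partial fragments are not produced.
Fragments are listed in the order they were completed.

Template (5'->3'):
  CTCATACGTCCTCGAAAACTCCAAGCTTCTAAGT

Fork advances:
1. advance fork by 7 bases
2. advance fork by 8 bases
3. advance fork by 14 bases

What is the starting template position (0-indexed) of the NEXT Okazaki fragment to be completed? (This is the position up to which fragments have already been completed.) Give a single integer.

Step 1: advance 7 -> fork_pos = 0 + 7 = 7. Reached multiple(s) of 6: 6 -> fragment 1 completed (1 total).
Step 2: advance 8 -> fork_pos = 7 + 8 = 15. Reached multiple(s) of 6: 12 -> fragment 2 completed (2 total).
Step 3: advance 14 -> fork_pos = 15 + 14 = 29. Reached multiple(s) of 6: 18, 24 -> fragments 3-4 completed (4 total).
4 fragment(s) completed, covering template[0:24] (4 x 6 = 24). The next fragment, fragment 5, covers template[24:30], so it starts at position 24.

Answer: 24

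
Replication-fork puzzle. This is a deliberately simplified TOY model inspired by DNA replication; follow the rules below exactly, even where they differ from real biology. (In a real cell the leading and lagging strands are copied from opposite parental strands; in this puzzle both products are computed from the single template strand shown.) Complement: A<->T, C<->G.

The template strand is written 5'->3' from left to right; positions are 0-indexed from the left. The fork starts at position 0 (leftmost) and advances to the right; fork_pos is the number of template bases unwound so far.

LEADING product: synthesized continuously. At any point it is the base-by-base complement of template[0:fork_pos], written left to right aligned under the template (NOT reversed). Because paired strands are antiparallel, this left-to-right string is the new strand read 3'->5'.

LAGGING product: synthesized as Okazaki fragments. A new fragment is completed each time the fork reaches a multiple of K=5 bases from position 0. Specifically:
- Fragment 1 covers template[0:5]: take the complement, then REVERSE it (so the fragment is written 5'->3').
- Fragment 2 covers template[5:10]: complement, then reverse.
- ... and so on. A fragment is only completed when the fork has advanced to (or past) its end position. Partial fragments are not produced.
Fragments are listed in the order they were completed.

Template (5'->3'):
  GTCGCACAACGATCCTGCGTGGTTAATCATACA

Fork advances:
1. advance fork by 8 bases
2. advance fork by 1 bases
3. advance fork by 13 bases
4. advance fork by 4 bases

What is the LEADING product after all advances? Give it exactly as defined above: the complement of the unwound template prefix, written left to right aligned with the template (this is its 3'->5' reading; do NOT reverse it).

Answer: CAGCGTGTTGCTAGGACGCACCAATT

Derivation:
Step 1: advance 8 -> fork_pos = 0 + 8 = 8.
Step 2: advance 1 -> fork_pos = 8 + 1 = 9.
Step 3: advance 13 -> fork_pos = 9 + 13 = 22.
Step 4: advance 4 -> fork_pos = 22 + 4 = 26.
Unwound prefix: template[0:26] = GTCGCACAACGATCCTGCGTGGTTAA
Complement it base by base (A<->T, C<->G), keeping left-to-right order:
  [0:5] GTCGC -> CAGCG
  [5:10] ACAAC -> TGTTG
  [10:15] GATCC -> CTAGG
  [15:20] TGCGT -> ACGCA
  [20:25] GGTTA -> CCAAT
  [25:26] A -> T
Concatenate: CAGCGTGTTGCTAGGACGCACCAATT (length 26; written aligned with the template, i.e. 3'->5').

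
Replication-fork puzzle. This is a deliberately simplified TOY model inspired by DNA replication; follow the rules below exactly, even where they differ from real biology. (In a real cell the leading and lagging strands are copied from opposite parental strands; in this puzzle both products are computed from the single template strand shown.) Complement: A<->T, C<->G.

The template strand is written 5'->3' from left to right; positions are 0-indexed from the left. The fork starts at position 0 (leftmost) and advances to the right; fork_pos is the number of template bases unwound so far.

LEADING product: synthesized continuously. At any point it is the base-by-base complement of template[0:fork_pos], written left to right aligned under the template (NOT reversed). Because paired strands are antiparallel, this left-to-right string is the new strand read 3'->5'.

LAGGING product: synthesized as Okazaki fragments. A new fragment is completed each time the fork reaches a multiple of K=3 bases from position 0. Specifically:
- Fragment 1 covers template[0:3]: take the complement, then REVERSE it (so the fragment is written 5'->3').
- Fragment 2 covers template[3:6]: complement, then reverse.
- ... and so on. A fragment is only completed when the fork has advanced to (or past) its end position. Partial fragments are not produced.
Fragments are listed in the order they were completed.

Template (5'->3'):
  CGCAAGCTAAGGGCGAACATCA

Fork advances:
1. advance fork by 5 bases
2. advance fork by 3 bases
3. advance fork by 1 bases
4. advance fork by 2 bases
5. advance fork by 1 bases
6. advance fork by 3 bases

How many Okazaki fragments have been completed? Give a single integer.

Step 1: advance 5 -> fork_pos = 0 + 5 = 5. Reached multiple(s) of 3: 3 -> fragment 1 completed (1 total).
Step 2: advance 3 -> fork_pos = 5 + 3 = 8. Reached multiple(s) of 3: 6 -> fragment 2 completed (2 total).
Step 3: advance 1 -> fork_pos = 8 + 1 = 9. Reached multiple(s) of 3: 9 -> fragment 3 completed (3 total).
Step 4: advance 2 -> fork_pos = 9 + 2 = 11. Next multiple of 3 is 12 (not reached); still 3 fragment(s).
Step 5: advance 1 -> fork_pos = 11 + 1 = 12. Reached multiple(s) of 3: 12 -> fragment 4 completed (4 total).
Step 6: advance 3 -> fork_pos = 12 + 3 = 15. Reached multiple(s) of 3: 15 -> fragment 5 completed (5 total).
Check: final fork_pos = 15; the multiples of 3 that are <= 15 are 3..15 -> 15 // 3 = 5 completed fragment(s).

Answer: 5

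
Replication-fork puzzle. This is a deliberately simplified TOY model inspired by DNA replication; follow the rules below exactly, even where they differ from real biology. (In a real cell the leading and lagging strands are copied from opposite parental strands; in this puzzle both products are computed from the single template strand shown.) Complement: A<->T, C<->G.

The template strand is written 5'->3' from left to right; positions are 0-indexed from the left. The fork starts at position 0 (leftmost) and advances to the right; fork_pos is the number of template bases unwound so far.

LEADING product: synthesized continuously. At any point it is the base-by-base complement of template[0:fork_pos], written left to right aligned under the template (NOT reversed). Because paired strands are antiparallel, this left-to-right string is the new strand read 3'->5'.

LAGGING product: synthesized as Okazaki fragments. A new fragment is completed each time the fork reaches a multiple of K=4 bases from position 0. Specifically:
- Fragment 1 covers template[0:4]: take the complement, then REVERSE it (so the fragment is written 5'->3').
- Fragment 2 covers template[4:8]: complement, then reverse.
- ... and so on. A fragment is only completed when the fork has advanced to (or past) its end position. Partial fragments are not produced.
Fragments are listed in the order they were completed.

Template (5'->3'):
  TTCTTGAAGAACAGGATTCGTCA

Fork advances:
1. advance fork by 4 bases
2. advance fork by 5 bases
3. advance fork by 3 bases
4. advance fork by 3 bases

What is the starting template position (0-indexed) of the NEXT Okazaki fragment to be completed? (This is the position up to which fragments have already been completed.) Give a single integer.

Step 1: advance 4 -> fork_pos = 0 + 4 = 4. Reached multiple(s) of 4: 4 -> fragment 1 completed (1 total).
Step 2: advance 5 -> fork_pos = 4 + 5 = 9. Reached multiple(s) of 4: 8 -> fragment 2 completed (2 total).
Step 3: advance 3 -> fork_pos = 9 + 3 = 12. Reached multiple(s) of 4: 12 -> fragment 3 completed (3 total).
Step 4: advance 3 -> fork_pos = 12 + 3 = 15. Next multiple of 4 is 16 (not reached); still 3 fragment(s).
3 fragment(s) completed, covering template[0:12] (3 x 4 = 12). The next fragment, fragment 4, covers template[12:16], so it starts at position 12.

Answer: 12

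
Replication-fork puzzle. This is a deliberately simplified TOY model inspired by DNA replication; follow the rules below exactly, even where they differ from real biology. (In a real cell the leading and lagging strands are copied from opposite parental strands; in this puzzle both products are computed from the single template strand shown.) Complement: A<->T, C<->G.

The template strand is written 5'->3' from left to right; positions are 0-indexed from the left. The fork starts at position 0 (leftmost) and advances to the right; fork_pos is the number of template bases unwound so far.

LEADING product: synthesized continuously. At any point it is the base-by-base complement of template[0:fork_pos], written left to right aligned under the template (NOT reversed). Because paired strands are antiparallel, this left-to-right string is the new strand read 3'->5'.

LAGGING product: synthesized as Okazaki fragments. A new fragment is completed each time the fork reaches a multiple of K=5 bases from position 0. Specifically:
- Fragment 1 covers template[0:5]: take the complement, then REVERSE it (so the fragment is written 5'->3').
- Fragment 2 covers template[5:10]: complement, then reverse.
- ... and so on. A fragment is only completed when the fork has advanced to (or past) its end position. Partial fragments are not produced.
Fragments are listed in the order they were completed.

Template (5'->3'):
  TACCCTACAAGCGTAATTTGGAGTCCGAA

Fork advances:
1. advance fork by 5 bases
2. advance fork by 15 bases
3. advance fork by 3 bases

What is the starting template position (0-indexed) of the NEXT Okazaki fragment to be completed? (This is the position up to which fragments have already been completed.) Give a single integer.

Step 1: advance 5 -> fork_pos = 0 + 5 = 5. Reached multiple(s) of 5: 5 -> fragment 1 completed (1 total).
Step 2: advance 15 -> fork_pos = 5 + 15 = 20. Reached multiple(s) of 5: 10, 15, 20 -> fragments 2-4 completed (4 total).
Step 3: advance 3 -> fork_pos = 20 + 3 = 23. Next multiple of 5 is 25 (not reached); still 4 fragment(s).
4 fragment(s) completed, covering template[0:20] (4 x 5 = 20). The next fragment, fragment 5, covers template[20:25], so it starts at position 20.

Answer: 20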